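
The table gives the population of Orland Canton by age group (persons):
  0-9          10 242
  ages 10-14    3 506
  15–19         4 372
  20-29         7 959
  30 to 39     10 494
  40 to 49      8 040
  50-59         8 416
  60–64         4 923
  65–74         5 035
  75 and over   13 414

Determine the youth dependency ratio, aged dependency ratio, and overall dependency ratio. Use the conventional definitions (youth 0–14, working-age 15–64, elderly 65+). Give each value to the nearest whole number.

Youth dependency ratio: 31
Old-age dependency ratio: 42
Total dependency ratio: 73

0–14: 10 242 + 3 506 = 13 748
15–64: 4 372 + 7 959 + 10 494 + 8 040 + 8 416 + 4 923 = 44 204
65+: 5 035 + 13 414 = 18 449
Youth dependency ratio = 13 748 / 44 204 × 100 = 31
Old-age dependency ratio = 18 449 / 44 204 × 100 = 42
Total dependency ratio = (13 748 + 18 449) / 44 204 × 100 = 32 197 / 44 204 × 100 = 73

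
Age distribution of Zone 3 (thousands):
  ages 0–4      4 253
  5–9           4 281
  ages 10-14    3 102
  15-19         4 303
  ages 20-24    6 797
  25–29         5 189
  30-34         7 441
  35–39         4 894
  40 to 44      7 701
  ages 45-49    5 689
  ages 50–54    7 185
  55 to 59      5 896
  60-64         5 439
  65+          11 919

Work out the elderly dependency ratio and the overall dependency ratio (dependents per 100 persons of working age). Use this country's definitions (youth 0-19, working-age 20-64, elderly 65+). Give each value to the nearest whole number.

Old-age dependency ratio: 21
Total dependency ratio: 50

0–19: 4 253 + 4 281 + 3 102 + 4 303 = 15 939
20–64: 6 797 + 5 189 + 7 441 + 4 894 + 7 701 + 5 689 + 7 185 + 5 896 + 5 439 = 56 231
65+: 11 919
Old-age dependency ratio = 11 919 / 56 231 × 100 = 21
Total dependency ratio = (15 939 + 11 919) / 56 231 × 100 = 27 858 / 56 231 × 100 = 50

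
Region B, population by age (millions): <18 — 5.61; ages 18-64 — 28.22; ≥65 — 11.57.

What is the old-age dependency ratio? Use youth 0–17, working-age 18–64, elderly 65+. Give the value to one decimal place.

Old-age dependency ratio: 41.0

Old-age dependency ratio = 11.57 / 28.22 × 100 = 41.0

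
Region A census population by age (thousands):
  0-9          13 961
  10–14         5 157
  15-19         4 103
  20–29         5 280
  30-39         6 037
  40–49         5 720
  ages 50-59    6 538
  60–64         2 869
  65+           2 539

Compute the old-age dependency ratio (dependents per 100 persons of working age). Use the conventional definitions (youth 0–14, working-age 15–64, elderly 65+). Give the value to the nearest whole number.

Old-age dependency ratio: 8

0–14: 13 961 + 5 157 = 19 118
15–64: 4 103 + 5 280 + 6 037 + 5 720 + 6 538 + 2 869 = 30 547
65+: 2 539
Old-age dependency ratio = 2 539 / 30 547 × 100 = 8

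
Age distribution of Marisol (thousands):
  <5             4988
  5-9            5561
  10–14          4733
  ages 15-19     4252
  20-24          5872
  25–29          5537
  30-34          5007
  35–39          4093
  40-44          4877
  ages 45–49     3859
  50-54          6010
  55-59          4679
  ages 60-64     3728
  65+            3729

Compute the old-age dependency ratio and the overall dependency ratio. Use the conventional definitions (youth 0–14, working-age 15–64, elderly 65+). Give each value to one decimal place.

0–14: 4988 + 5561 + 4733 = 15282
15–64: 4252 + 5872 + 5537 + 5007 + 4093 + 4877 + 3859 + 6010 + 4679 + 3728 = 47914
65+: 3729
Old-age dependency ratio = 3729 / 47914 × 100 = 7.8
Total dependency ratio = (15282 + 3729) / 47914 × 100 = 19011 / 47914 × 100 = 39.7

Old-age dependency ratio: 7.8
Total dependency ratio: 39.7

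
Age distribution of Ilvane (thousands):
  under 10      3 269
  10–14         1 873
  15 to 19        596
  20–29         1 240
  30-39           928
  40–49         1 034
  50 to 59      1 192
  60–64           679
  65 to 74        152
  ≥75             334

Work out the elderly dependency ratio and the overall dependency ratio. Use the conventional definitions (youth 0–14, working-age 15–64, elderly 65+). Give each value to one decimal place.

0–14: 3 269 + 1 873 = 5 142
15–64: 596 + 1 240 + 928 + 1 034 + 1 192 + 679 = 5 669
65+: 152 + 334 = 486
Old-age dependency ratio = 486 / 5 669 × 100 = 8.6
Total dependency ratio = (5 142 + 486) / 5 669 × 100 = 5 628 / 5 669 × 100 = 99.3

Old-age dependency ratio: 8.6
Total dependency ratio: 99.3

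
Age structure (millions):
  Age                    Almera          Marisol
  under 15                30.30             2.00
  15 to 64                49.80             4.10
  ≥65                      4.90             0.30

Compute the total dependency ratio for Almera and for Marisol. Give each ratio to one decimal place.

Almera: (30.30 + 4.90) / 49.80 × 100 = 35.20 / 49.80 × 100 = 70.7
Marisol: (2.00 + 0.30) / 4.10 × 100 = 2.30 / 4.10 × 100 = 56.1

Almera: 70.7
Marisol: 56.1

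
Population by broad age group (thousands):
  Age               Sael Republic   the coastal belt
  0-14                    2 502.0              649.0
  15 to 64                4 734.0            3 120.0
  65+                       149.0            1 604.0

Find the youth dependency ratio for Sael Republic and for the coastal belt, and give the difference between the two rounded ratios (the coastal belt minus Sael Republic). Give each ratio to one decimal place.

Sael Republic: 2 502.0 / 4 734.0 × 100 = 52.9
the coastal belt: 649.0 / 3 120.0 × 100 = 20.8

Sael Republic: 52.9
the coastal belt: 20.8
Difference: -32.1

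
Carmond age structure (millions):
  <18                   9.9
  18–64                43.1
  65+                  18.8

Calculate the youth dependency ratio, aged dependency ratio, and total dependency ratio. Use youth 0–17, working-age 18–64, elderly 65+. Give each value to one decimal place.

Youth dependency ratio = 9.9 / 43.1 × 100 = 23.0
Old-age dependency ratio = 18.8 / 43.1 × 100 = 43.6
Total dependency ratio = (9.9 + 18.8) / 43.1 × 100 = 28.7 / 43.1 × 100 = 66.6

Youth dependency ratio: 23.0
Old-age dependency ratio: 43.6
Total dependency ratio: 66.6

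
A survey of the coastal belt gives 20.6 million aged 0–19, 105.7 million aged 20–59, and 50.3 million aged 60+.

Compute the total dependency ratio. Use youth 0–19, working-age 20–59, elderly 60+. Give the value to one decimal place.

Total dependency ratio: 67.1

Total dependency ratio = (20.6 + 50.3) / 105.7 × 100 = 70.9 / 105.7 × 100 = 67.1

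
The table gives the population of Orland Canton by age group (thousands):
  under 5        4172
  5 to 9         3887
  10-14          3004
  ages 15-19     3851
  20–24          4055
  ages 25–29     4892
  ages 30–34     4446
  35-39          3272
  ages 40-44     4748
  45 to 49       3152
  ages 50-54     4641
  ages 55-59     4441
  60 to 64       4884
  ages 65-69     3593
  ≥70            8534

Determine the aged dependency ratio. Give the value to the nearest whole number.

0–14: 4172 + 3887 + 3004 = 11063
15–64: 3851 + 4055 + 4892 + 4446 + 3272 + 4748 + 3152 + 4641 + 4441 + 4884 = 42382
65+: 3593 + 8534 = 12127
Old-age dependency ratio = 12127 / 42382 × 100 = 29

Old-age dependency ratio: 29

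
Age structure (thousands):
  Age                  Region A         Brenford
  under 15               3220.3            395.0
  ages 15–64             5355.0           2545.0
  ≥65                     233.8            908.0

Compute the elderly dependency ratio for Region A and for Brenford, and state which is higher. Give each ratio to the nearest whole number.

Region A: 233.8 / 5355.0 × 100 = 4
Brenford: 908.0 / 2545.0 × 100 = 36

Region A: 4
Brenford: 36
Higher: Brenford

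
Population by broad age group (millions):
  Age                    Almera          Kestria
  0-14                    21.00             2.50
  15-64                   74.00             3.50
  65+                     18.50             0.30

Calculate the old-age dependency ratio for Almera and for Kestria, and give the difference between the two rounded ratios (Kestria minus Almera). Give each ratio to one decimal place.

Almera: 25.0
Kestria: 8.6
Difference: -16.4

Almera: 18.50 / 74.00 × 100 = 25.0
Kestria: 0.30 / 3.50 × 100 = 8.6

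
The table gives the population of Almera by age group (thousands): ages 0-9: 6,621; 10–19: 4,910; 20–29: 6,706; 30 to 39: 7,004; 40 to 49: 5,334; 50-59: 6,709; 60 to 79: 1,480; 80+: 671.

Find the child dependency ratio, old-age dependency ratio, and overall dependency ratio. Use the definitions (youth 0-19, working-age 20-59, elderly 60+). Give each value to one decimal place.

0–19: 6,621 + 4,910 = 11,531
20–59: 6,706 + 7,004 + 5,334 + 6,709 = 25,753
60+: 1,480 + 671 = 2,151
Youth dependency ratio = 11,531 / 25,753 × 100 = 44.8
Old-age dependency ratio = 2,151 / 25,753 × 100 = 8.4
Total dependency ratio = (11,531 + 2,151) / 25,753 × 100 = 13,682 / 25,753 × 100 = 53.1

Youth dependency ratio: 44.8
Old-age dependency ratio: 8.4
Total dependency ratio: 53.1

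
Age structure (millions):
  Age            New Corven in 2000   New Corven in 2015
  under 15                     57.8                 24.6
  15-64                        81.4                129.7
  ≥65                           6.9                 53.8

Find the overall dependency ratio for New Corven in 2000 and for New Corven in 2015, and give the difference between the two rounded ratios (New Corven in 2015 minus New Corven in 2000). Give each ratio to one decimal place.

New Corven in 2000: 79.5
New Corven in 2015: 60.4
Difference: -19.1

New Corven in 2000: (57.8 + 6.9) / 81.4 × 100 = 64.7 / 81.4 × 100 = 79.5
New Corven in 2015: (24.6 + 53.8) / 129.7 × 100 = 78.4 / 129.7 × 100 = 60.4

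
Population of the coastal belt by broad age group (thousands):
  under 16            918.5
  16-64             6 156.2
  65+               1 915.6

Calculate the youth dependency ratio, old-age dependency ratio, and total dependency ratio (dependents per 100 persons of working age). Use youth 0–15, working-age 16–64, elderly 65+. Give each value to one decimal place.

Youth dependency ratio: 14.9
Old-age dependency ratio: 31.1
Total dependency ratio: 46.0

Youth dependency ratio = 918.5 / 6 156.2 × 100 = 14.9
Old-age dependency ratio = 1 915.6 / 6 156.2 × 100 = 31.1
Total dependency ratio = (918.5 + 1 915.6) / 6 156.2 × 100 = 2 834.1 / 6 156.2 × 100 = 46.0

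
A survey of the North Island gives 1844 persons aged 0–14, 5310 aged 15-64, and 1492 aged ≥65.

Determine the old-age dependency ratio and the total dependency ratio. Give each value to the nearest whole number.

Old-age dependency ratio: 28
Total dependency ratio: 63

Old-age dependency ratio = 1492 / 5310 × 100 = 28
Total dependency ratio = (1844 + 1492) / 5310 × 100 = 3336 / 5310 × 100 = 63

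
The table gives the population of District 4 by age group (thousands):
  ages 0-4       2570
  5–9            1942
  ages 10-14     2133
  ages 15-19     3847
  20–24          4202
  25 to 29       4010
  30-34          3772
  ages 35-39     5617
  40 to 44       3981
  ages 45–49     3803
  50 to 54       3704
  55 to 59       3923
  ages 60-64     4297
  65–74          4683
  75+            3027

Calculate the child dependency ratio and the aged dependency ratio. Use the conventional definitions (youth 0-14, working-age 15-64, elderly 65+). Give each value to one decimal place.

0–14: 2570 + 1942 + 2133 = 6645
15–64: 3847 + 4202 + 4010 + 3772 + 5617 + 3981 + 3803 + 3704 + 3923 + 4297 = 41156
65+: 4683 + 3027 = 7710
Youth dependency ratio = 6645 / 41156 × 100 = 16.1
Old-age dependency ratio = 7710 / 41156 × 100 = 18.7

Youth dependency ratio: 16.1
Old-age dependency ratio: 18.7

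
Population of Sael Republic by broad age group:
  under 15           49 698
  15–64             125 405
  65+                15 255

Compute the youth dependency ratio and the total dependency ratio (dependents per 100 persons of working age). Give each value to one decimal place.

Youth dependency ratio = 49 698 / 125 405 × 100 = 39.6
Total dependency ratio = (49 698 + 15 255) / 125 405 × 100 = 64 953 / 125 405 × 100 = 51.8

Youth dependency ratio: 39.6
Total dependency ratio: 51.8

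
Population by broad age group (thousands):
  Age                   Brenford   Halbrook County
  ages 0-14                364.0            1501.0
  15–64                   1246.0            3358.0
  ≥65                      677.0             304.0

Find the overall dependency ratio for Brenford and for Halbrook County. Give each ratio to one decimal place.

Brenford: (364.0 + 677.0) / 1246.0 × 100 = 1041.0 / 1246.0 × 100 = 83.5
Halbrook County: (1501.0 + 304.0) / 3358.0 × 100 = 1805.0 / 3358.0 × 100 = 53.8

Brenford: 83.5
Halbrook County: 53.8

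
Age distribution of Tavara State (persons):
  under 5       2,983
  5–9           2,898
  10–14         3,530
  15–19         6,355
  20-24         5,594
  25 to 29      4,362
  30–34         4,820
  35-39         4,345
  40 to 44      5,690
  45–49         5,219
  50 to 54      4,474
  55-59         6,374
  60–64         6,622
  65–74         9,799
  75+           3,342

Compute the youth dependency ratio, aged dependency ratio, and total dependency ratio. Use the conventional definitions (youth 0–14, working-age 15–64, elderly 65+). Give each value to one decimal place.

0–14: 2,983 + 2,898 + 3,530 = 9,411
15–64: 6,355 + 5,594 + 4,362 + 4,820 + 4,345 + 5,690 + 5,219 + 4,474 + 6,374 + 6,622 = 53,855
65+: 9,799 + 3,342 = 13,141
Youth dependency ratio = 9,411 / 53,855 × 100 = 17.5
Old-age dependency ratio = 13,141 / 53,855 × 100 = 24.4
Total dependency ratio = (9,411 + 13,141) / 53,855 × 100 = 22,552 / 53,855 × 100 = 41.9

Youth dependency ratio: 17.5
Old-age dependency ratio: 24.4
Total dependency ratio: 41.9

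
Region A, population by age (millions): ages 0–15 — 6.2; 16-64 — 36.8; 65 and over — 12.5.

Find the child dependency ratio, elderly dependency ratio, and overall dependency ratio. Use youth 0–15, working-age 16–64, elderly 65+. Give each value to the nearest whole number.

Youth dependency ratio = 6.2 / 36.8 × 100 = 17
Old-age dependency ratio = 12.5 / 36.8 × 100 = 34
Total dependency ratio = (6.2 + 12.5) / 36.8 × 100 = 18.7 / 36.8 × 100 = 51

Youth dependency ratio: 17
Old-age dependency ratio: 34
Total dependency ratio: 51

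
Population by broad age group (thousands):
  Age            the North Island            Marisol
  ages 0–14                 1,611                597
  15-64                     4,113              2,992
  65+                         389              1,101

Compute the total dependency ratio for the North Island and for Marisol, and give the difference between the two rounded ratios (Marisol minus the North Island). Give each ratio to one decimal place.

the North Island: 48.6
Marisol: 56.8
Difference: +8.2

the North Island: (1,611 + 389) / 4,113 × 100 = 2,000 / 4,113 × 100 = 48.6
Marisol: (597 + 1,101) / 2,992 × 100 = 1,698 / 2,992 × 100 = 56.8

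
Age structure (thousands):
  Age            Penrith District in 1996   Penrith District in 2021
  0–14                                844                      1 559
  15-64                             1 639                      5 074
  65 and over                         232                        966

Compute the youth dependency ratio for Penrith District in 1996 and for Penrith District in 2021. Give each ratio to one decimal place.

Penrith District in 1996: 844 / 1 639 × 100 = 51.5
Penrith District in 2021: 1 559 / 5 074 × 100 = 30.7

Penrith District in 1996: 51.5
Penrith District in 2021: 30.7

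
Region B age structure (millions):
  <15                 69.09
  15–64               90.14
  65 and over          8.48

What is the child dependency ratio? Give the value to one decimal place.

Youth dependency ratio = 69.09 / 90.14 × 100 = 76.6

Youth dependency ratio: 76.6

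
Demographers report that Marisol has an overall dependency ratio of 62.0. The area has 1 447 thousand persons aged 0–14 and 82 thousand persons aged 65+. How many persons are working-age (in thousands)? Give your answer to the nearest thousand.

Working-age: 2 466

Total dependency ratio = (youth + elderly) / working-age × 100
62.0 = (1 447 + 82) / W × 100
⇒ 2 466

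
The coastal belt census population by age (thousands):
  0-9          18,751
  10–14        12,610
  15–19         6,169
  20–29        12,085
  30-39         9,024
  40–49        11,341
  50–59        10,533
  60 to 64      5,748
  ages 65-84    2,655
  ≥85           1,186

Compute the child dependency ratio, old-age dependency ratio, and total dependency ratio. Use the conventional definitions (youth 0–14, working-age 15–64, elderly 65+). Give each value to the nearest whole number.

Youth dependency ratio: 57
Old-age dependency ratio: 7
Total dependency ratio: 64

0–14: 18,751 + 12,610 = 31,361
15–64: 6,169 + 12,085 + 9,024 + 11,341 + 10,533 + 5,748 = 54,900
65+: 2,655 + 1,186 = 3,841
Youth dependency ratio = 31,361 / 54,900 × 100 = 57
Old-age dependency ratio = 3,841 / 54,900 × 100 = 7
Total dependency ratio = (31,361 + 3,841) / 54,900 × 100 = 35,202 / 54,900 × 100 = 64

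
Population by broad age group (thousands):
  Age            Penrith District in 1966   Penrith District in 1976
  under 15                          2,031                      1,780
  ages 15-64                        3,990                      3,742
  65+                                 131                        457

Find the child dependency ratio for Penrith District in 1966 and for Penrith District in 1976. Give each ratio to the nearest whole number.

Penrith District in 1966: 51
Penrith District in 1976: 48

Penrith District in 1966: 2,031 / 3,990 × 100 = 51
Penrith District in 1976: 1,780 / 3,742 × 100 = 48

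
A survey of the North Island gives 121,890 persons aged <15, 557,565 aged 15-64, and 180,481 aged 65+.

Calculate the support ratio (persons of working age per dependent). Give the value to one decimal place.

Support ratio: 1.8

Support ratio = 557,565 / (121,890 + 180,481) = 557,565 / 302,371 = 1.8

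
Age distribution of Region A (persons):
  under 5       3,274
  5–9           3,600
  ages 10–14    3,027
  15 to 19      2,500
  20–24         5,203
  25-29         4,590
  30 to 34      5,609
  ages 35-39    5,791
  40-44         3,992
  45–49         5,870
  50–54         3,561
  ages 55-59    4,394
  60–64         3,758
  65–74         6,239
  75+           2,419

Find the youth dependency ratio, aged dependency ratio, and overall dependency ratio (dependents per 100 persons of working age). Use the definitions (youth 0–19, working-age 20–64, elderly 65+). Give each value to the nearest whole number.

Youth dependency ratio: 29
Old-age dependency ratio: 20
Total dependency ratio: 49

0–19: 3,274 + 3,600 + 3,027 + 2,500 = 12,401
20–64: 5,203 + 4,590 + 5,609 + 5,791 + 3,992 + 5,870 + 3,561 + 4,394 + 3,758 = 42,768
65+: 6,239 + 2,419 = 8,658
Youth dependency ratio = 12,401 / 42,768 × 100 = 29
Old-age dependency ratio = 8,658 / 42,768 × 100 = 20
Total dependency ratio = (12,401 + 8,658) / 42,768 × 100 = 21,059 / 42,768 × 100 = 49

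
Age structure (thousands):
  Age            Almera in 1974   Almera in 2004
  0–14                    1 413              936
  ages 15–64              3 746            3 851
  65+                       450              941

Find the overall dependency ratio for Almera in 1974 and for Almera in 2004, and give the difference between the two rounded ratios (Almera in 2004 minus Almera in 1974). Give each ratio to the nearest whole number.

Almera in 1974: 50
Almera in 2004: 49
Difference: -1

Almera in 1974: (1 413 + 450) / 3 746 × 100 = 1 863 / 3 746 × 100 = 50
Almera in 2004: (936 + 941) / 3 851 × 100 = 1 877 / 3 851 × 100 = 49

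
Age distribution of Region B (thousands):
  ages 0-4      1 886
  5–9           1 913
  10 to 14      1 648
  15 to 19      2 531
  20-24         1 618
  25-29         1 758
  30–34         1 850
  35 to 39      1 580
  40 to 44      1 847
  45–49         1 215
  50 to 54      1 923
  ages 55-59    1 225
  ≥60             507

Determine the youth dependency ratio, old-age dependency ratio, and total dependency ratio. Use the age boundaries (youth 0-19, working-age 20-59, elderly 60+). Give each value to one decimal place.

Youth dependency ratio: 61.3
Old-age dependency ratio: 3.9
Total dependency ratio: 65.2

0–19: 1 886 + 1 913 + 1 648 + 2 531 = 7 978
20–59: 1 618 + 1 758 + 1 850 + 1 580 + 1 847 + 1 215 + 1 923 + 1 225 = 13 016
60+: 507
Youth dependency ratio = 7 978 / 13 016 × 100 = 61.3
Old-age dependency ratio = 507 / 13 016 × 100 = 3.9
Total dependency ratio = (7 978 + 507) / 13 016 × 100 = 8 485 / 13 016 × 100 = 65.2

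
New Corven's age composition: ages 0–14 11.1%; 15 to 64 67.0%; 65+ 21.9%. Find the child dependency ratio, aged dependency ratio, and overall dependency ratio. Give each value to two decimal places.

Youth dependency ratio: 16.57
Old-age dependency ratio: 32.69
Total dependency ratio: 49.25

Youth dependency ratio = 11.1 / 67.0 × 100 = 16.57
Old-age dependency ratio = 21.9 / 67.0 × 100 = 32.69
Total dependency ratio = (11.1 + 21.9) / 67.0 × 100 = 33.0 / 67.0 × 100 = 49.25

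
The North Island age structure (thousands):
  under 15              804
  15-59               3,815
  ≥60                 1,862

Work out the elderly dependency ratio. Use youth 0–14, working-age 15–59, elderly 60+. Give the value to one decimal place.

Old-age dependency ratio: 48.8

Old-age dependency ratio = 1,862 / 3,815 × 100 = 48.8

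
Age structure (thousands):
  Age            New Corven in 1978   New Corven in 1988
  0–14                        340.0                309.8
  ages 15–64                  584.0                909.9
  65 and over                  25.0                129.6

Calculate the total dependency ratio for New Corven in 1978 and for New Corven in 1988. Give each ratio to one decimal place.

New Corven in 1978: 62.5
New Corven in 1988: 48.3

New Corven in 1978: (340.0 + 25.0) / 584.0 × 100 = 365.0 / 584.0 × 100 = 62.5
New Corven in 1988: (309.8 + 129.6) / 909.9 × 100 = 439.4 / 909.9 × 100 = 48.3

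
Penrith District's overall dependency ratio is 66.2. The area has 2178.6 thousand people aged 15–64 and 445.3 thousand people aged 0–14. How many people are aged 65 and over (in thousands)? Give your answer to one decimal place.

Total dependency ratio = (youth + elderly) / working-age × 100
66.2 = (445.3 + E) / 2178.6 × 100
⇒ 996.9

Aged 65 and over: 996.9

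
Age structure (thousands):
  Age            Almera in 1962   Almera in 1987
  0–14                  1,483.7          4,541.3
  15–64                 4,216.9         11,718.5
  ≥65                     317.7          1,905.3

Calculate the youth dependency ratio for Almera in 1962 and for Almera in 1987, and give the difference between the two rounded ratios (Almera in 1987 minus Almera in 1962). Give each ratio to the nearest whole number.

Almera in 1962: 35
Almera in 1987: 39
Difference: +4

Almera in 1962: 1,483.7 / 4,216.9 × 100 = 35
Almera in 1987: 4,541.3 / 11,718.5 × 100 = 39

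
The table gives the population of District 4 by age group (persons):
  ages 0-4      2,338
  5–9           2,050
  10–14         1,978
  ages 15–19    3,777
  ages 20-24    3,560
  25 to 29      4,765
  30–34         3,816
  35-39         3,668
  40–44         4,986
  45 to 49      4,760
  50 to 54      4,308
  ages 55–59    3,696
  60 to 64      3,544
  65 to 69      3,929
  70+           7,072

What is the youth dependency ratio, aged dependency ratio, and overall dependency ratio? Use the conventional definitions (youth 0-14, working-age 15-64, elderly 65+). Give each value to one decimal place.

Youth dependency ratio: 15.6
Old-age dependency ratio: 26.9
Total dependency ratio: 42.5

0–14: 2,338 + 2,050 + 1,978 = 6,366
15–64: 3,777 + 3,560 + 4,765 + 3,816 + 3,668 + 4,986 + 4,760 + 4,308 + 3,696 + 3,544 = 40,880
65+: 3,929 + 7,072 = 11,001
Youth dependency ratio = 6,366 / 40,880 × 100 = 15.6
Old-age dependency ratio = 11,001 / 40,880 × 100 = 26.9
Total dependency ratio = (6,366 + 11,001) / 40,880 × 100 = 17,367 / 40,880 × 100 = 42.5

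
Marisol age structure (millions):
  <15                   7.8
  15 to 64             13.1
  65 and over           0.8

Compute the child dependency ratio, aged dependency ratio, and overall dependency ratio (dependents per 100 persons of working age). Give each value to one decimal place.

Youth dependency ratio = 7.8 / 13.1 × 100 = 59.5
Old-age dependency ratio = 0.8 / 13.1 × 100 = 6.1
Total dependency ratio = (7.8 + 0.8) / 13.1 × 100 = 8.6 / 13.1 × 100 = 65.6

Youth dependency ratio: 59.5
Old-age dependency ratio: 6.1
Total dependency ratio: 65.6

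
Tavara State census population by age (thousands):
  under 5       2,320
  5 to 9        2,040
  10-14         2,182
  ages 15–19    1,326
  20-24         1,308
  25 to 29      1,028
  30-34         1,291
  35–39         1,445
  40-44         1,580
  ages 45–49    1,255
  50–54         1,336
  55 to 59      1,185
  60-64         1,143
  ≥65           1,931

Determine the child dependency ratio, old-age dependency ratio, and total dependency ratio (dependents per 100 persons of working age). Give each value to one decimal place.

0–14: 2,320 + 2,040 + 2,182 = 6,542
15–64: 1,326 + 1,308 + 1,028 + 1,291 + 1,445 + 1,580 + 1,255 + 1,336 + 1,185 + 1,143 = 12,897
65+: 1,931
Youth dependency ratio = 6,542 / 12,897 × 100 = 50.7
Old-age dependency ratio = 1,931 / 12,897 × 100 = 15.0
Total dependency ratio = (6,542 + 1,931) / 12,897 × 100 = 8,473 / 12,897 × 100 = 65.7

Youth dependency ratio: 50.7
Old-age dependency ratio: 15.0
Total dependency ratio: 65.7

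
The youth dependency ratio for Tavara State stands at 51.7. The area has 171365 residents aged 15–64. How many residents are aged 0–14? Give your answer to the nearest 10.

Youth dependency ratio = youth / working-age × 100
51.7 = Y / 171365 × 100
⇒ 88600

Aged 0–14: 88600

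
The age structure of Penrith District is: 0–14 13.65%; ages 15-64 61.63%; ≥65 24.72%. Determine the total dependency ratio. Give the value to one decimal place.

Total dependency ratio = (13.65 + 24.72) / 61.63 × 100 = 38.37 / 61.63 × 100 = 62.3

Total dependency ratio: 62.3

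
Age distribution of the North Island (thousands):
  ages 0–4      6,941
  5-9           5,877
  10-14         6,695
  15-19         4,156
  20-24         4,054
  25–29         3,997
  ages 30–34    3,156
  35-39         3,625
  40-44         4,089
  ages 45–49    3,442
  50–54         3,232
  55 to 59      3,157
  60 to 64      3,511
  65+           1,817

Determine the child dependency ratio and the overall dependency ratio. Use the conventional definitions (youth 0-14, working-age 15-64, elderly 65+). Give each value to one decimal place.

0–14: 6,941 + 5,877 + 6,695 = 19,513
15–64: 4,156 + 4,054 + 3,997 + 3,156 + 3,625 + 4,089 + 3,442 + 3,232 + 3,157 + 3,511 = 36,419
65+: 1,817
Youth dependency ratio = 19,513 / 36,419 × 100 = 53.6
Total dependency ratio = (19,513 + 1,817) / 36,419 × 100 = 21,330 / 36,419 × 100 = 58.6

Youth dependency ratio: 53.6
Total dependency ratio: 58.6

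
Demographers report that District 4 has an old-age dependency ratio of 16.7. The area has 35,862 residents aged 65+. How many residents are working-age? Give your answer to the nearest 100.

Working-age: 214,700

Old-age dependency ratio = elderly / working-age × 100
16.7 = 35,862 / W × 100
⇒ 214,700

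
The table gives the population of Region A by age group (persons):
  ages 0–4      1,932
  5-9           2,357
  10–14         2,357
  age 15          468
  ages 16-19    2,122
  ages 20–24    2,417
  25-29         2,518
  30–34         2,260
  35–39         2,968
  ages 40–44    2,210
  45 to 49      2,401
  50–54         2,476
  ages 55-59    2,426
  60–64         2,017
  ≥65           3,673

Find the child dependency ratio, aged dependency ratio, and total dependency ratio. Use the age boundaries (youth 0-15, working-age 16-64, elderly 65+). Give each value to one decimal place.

Youth dependency ratio: 29.9
Old-age dependency ratio: 15.4
Total dependency ratio: 45.3

0–15: 1,932 + 2,357 + 2,357 + 468 = 7,114
16–64: 2,122 + 2,417 + 2,518 + 2,260 + 2,968 + 2,210 + 2,401 + 2,476 + 2,426 + 2,017 = 23,815
65+: 3,673
Youth dependency ratio = 7,114 / 23,815 × 100 = 29.9
Old-age dependency ratio = 3,673 / 23,815 × 100 = 15.4
Total dependency ratio = (7,114 + 3,673) / 23,815 × 100 = 10,787 / 23,815 × 100 = 45.3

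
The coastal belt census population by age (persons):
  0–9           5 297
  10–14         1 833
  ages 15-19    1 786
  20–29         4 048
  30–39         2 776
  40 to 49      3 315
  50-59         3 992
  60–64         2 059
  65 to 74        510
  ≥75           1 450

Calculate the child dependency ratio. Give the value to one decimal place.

Youth dependency ratio: 39.7

0–14: 5 297 + 1 833 = 7 130
15–64: 1 786 + 4 048 + 2 776 + 3 315 + 3 992 + 2 059 = 17 976
65+: 510 + 1 450 = 1 960
Youth dependency ratio = 7 130 / 17 976 × 100 = 39.7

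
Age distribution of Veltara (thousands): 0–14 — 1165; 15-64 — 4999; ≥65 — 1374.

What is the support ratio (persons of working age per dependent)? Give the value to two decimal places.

Support ratio = 4999 / (1165 + 1374) = 4999 / 2539 = 1.97

Support ratio: 1.97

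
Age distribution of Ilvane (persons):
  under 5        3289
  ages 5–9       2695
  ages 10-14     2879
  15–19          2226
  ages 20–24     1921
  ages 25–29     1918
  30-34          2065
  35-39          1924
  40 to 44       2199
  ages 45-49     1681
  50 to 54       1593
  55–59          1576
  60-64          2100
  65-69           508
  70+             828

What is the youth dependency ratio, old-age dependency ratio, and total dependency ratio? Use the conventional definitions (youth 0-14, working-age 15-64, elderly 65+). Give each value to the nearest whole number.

0–14: 3289 + 2695 + 2879 = 8863
15–64: 2226 + 1921 + 1918 + 2065 + 1924 + 2199 + 1681 + 1593 + 1576 + 2100 = 19203
65+: 508 + 828 = 1336
Youth dependency ratio = 8863 / 19203 × 100 = 46
Old-age dependency ratio = 1336 / 19203 × 100 = 7
Total dependency ratio = (8863 + 1336) / 19203 × 100 = 10199 / 19203 × 100 = 53

Youth dependency ratio: 46
Old-age dependency ratio: 7
Total dependency ratio: 53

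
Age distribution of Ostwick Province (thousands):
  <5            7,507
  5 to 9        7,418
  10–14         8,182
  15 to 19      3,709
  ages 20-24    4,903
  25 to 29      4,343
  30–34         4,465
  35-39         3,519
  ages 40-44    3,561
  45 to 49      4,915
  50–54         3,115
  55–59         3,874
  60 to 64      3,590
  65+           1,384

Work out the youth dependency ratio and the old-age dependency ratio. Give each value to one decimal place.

0–14: 7,507 + 7,418 + 8,182 = 23,107
15–64: 3,709 + 4,903 + 4,343 + 4,465 + 3,519 + 3,561 + 4,915 + 3,115 + 3,874 + 3,590 = 39,994
65+: 1,384
Youth dependency ratio = 23,107 / 39,994 × 100 = 57.8
Old-age dependency ratio = 1,384 / 39,994 × 100 = 3.5

Youth dependency ratio: 57.8
Old-age dependency ratio: 3.5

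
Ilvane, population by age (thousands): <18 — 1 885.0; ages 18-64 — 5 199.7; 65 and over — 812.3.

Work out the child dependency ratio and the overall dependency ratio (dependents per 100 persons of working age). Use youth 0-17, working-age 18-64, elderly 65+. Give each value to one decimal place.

Youth dependency ratio = 1 885.0 / 5 199.7 × 100 = 36.3
Total dependency ratio = (1 885.0 + 812.3) / 5 199.7 × 100 = 2 697.3 / 5 199.7 × 100 = 51.9

Youth dependency ratio: 36.3
Total dependency ratio: 51.9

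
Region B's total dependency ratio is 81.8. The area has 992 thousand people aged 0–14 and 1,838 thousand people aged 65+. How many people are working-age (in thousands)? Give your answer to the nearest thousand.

Working-age: 3,460

Total dependency ratio = (youth + elderly) / working-age × 100
81.8 = (992 + 1,838) / W × 100
⇒ 3,460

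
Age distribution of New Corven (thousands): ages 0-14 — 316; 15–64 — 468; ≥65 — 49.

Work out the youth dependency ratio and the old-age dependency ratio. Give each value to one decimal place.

Youth dependency ratio: 67.5
Old-age dependency ratio: 10.5

Youth dependency ratio = 316 / 468 × 100 = 67.5
Old-age dependency ratio = 49 / 468 × 100 = 10.5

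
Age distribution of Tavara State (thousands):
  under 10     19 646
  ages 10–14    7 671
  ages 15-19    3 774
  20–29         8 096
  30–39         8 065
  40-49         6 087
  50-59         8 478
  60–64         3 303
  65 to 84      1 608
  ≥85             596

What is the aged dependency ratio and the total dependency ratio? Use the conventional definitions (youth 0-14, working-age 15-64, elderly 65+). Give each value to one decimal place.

Old-age dependency ratio: 5.8
Total dependency ratio: 78.1

0–14: 19 646 + 7 671 = 27 317
15–64: 3 774 + 8 096 + 8 065 + 6 087 + 8 478 + 3 303 = 37 803
65+: 1 608 + 596 = 2 204
Old-age dependency ratio = 2 204 / 37 803 × 100 = 5.8
Total dependency ratio = (27 317 + 2 204) / 37 803 × 100 = 29 521 / 37 803 × 100 = 78.1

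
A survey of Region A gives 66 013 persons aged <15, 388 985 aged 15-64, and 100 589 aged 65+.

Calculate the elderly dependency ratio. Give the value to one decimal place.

Old-age dependency ratio = 100 589 / 388 985 × 100 = 25.9

Old-age dependency ratio: 25.9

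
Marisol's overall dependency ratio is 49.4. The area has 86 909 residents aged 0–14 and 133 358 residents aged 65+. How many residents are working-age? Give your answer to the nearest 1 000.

Total dependency ratio = (youth + elderly) / working-age × 100
49.4 = (86 909 + 133 358) / W × 100
⇒ 446 000

Working-age: 446 000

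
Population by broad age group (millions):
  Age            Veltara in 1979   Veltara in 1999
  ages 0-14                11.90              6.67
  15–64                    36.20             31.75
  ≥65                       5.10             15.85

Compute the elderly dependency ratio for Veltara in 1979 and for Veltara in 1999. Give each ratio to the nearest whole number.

Veltara in 1979: 14
Veltara in 1999: 50

Veltara in 1979: 5.10 / 36.20 × 100 = 14
Veltara in 1999: 15.85 / 31.75 × 100 = 50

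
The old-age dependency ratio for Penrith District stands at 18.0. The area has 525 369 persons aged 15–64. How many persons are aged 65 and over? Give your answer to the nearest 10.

Aged 65 and over: 94 570

Old-age dependency ratio = elderly / working-age × 100
18.0 = E / 525 369 × 100
⇒ 94 570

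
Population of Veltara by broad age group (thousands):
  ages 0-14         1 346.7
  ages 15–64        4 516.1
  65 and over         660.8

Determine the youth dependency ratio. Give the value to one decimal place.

Youth dependency ratio = 1 346.7 / 4 516.1 × 100 = 29.8

Youth dependency ratio: 29.8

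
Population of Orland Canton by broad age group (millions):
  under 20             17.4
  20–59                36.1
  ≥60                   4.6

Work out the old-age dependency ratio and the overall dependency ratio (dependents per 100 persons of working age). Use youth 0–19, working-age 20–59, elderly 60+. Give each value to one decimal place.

Old-age dependency ratio = 4.6 / 36.1 × 100 = 12.7
Total dependency ratio = (17.4 + 4.6) / 36.1 × 100 = 22.0 / 36.1 × 100 = 60.9

Old-age dependency ratio: 12.7
Total dependency ratio: 60.9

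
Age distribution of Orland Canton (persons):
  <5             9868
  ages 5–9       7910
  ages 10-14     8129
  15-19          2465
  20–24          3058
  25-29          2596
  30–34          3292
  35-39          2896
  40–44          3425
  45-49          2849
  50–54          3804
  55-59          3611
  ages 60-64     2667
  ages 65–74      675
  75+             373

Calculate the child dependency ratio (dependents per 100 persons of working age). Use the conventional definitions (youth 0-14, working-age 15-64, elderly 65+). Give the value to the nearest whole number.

0–14: 9868 + 7910 + 8129 = 25907
15–64: 2465 + 3058 + 2596 + 3292 + 2896 + 3425 + 2849 + 3804 + 3611 + 2667 = 30663
65+: 675 + 373 = 1048
Youth dependency ratio = 25907 / 30663 × 100 = 84

Youth dependency ratio: 84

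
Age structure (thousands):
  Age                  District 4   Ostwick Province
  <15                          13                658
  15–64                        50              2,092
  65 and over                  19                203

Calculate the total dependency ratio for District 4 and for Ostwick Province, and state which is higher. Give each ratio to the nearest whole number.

District 4: 64
Ostwick Province: 41
Higher: District 4

District 4: (13 + 19) / 50 × 100 = 32 / 50 × 100 = 64
Ostwick Province: (658 + 203) / 2,092 × 100 = 861 / 2,092 × 100 = 41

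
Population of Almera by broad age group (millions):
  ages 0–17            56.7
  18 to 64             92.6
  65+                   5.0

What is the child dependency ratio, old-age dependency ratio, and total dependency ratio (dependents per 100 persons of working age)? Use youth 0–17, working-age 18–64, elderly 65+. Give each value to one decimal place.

Youth dependency ratio = 56.7 / 92.6 × 100 = 61.2
Old-age dependency ratio = 5.0 / 92.6 × 100 = 5.4
Total dependency ratio = (56.7 + 5.0) / 92.6 × 100 = 61.7 / 92.6 × 100 = 66.6

Youth dependency ratio: 61.2
Old-age dependency ratio: 5.4
Total dependency ratio: 66.6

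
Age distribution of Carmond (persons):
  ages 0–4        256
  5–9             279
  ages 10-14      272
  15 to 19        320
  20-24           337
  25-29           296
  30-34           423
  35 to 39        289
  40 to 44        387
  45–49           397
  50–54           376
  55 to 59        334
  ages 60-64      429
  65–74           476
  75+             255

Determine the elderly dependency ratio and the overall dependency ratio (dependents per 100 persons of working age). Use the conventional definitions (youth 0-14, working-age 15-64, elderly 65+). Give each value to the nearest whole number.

Old-age dependency ratio: 20
Total dependency ratio: 43

0–14: 256 + 279 + 272 = 807
15–64: 320 + 337 + 296 + 423 + 289 + 387 + 397 + 376 + 334 + 429 = 3588
65+: 476 + 255 = 731
Old-age dependency ratio = 731 / 3588 × 100 = 20
Total dependency ratio = (807 + 731) / 3588 × 100 = 1538 / 3588 × 100 = 43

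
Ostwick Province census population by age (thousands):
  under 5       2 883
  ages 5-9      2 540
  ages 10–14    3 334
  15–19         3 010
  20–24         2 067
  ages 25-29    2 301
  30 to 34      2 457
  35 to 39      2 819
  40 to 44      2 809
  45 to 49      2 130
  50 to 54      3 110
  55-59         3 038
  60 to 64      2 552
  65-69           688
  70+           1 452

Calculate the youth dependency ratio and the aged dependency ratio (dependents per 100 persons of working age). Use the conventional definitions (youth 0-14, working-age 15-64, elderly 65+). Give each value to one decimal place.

Youth dependency ratio: 33.3
Old-age dependency ratio: 8.1

0–14: 2 883 + 2 540 + 3 334 = 8 757
15–64: 3 010 + 2 067 + 2 301 + 2 457 + 2 819 + 2 809 + 2 130 + 3 110 + 3 038 + 2 552 = 26 293
65+: 688 + 1 452 = 2 140
Youth dependency ratio = 8 757 / 26 293 × 100 = 33.3
Old-age dependency ratio = 2 140 / 26 293 × 100 = 8.1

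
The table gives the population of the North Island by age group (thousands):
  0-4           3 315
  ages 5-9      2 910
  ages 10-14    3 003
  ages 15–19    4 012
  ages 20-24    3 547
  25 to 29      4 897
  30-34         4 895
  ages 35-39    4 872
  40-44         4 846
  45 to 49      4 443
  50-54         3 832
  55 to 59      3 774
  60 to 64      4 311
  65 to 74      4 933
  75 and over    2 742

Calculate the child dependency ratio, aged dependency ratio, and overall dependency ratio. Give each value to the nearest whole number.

Youth dependency ratio: 21
Old-age dependency ratio: 18
Total dependency ratio: 39

0–14: 3 315 + 2 910 + 3 003 = 9 228
15–64: 4 012 + 3 547 + 4 897 + 4 895 + 4 872 + 4 846 + 4 443 + 3 832 + 3 774 + 4 311 = 43 429
65+: 4 933 + 2 742 = 7 675
Youth dependency ratio = 9 228 / 43 429 × 100 = 21
Old-age dependency ratio = 7 675 / 43 429 × 100 = 18
Total dependency ratio = (9 228 + 7 675) / 43 429 × 100 = 16 903 / 43 429 × 100 = 39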